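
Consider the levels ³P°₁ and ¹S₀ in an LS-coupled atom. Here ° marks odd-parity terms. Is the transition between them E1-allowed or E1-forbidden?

forbidden

Initial level: S=1, L=1, J=1, parity odd. Final level: S=0, L=0, J=0, parity even.
Parity must change: odd → even — passes.
ΔS = 0: S: 1 → 0 — fails.
ΔL = 0, ±1 (not L=0↔0): L: 1 → 0, ΔL = -1 — passes.
ΔJ = 0, ±1 (not J=0↔0): J: 1 → 0, ΔJ = -1 — passes.
Rule(s) violated: ΔS.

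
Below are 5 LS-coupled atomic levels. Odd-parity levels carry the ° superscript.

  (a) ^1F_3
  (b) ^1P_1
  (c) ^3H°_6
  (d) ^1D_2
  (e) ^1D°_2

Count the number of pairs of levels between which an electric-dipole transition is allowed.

3

(a)–(b): forbidden (parity, ΔL, ΔJ).
(a)–(c): forbidden (ΔS, ΔL, ΔJ).
(a)–(d): forbidden (parity).
(a)–(e): allowed.
(b)–(c): forbidden (ΔS, ΔL, ΔJ).
(b)–(d): forbidden (parity).
(b)–(e): allowed.
(c)–(d): forbidden (ΔS, ΔL, ΔJ).
(c)–(e): forbidden (parity, ΔS, ΔL, ΔJ).
(d)–(e): allowed.
Allowed pairs: 3 of 10.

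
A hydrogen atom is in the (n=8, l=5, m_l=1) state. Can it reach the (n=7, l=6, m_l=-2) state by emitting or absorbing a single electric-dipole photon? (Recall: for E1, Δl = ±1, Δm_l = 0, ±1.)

l: 5 → 6 (Δl = +1). Δl = ±1 satisfied.
m_l: 1 → -2 (Δm_l = -3). |Δm_l| ≤ 1 violated.
The transition is electric-dipole forbidden.

forbidden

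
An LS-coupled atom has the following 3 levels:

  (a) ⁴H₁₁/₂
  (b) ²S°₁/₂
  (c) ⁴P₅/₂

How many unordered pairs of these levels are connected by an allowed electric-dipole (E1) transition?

0

(a)–(b): forbidden (ΔS, ΔL, ΔJ).
(a)–(c): forbidden (parity, ΔL, ΔJ).
(b)–(c): forbidden (ΔS, ΔJ).
Allowed pairs: 0 of 3.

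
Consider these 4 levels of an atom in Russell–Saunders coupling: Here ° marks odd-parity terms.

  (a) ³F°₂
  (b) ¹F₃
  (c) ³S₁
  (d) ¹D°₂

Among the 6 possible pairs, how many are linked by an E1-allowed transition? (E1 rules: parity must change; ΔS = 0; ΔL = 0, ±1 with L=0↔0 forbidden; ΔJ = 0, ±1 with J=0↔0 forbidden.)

(a)–(b): forbidden (ΔS).
(a)–(c): forbidden (ΔL).
(a)–(d): forbidden (parity, ΔS).
(b)–(c): forbidden (parity, ΔS, ΔL, ΔJ).
(b)–(d): allowed.
(c)–(d): forbidden (ΔS, ΔL).
Allowed pairs: 1 of 6.

1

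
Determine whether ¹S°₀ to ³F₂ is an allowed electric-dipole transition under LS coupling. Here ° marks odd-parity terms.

forbidden

Initial level: S=0, L=0, J=0, parity odd. Final level: S=1, L=3, J=2, parity even.
Parity must change: odd → even — ✓.
ΔS = 0: S: 0 → 1 — ✗.
ΔL = 0, ±1 (not L=0↔0): L: 0 → 3, ΔL = +3 — ✗.
ΔJ = 0, ±1 (not J=0↔0): J: 0 → 2, ΔJ = +2 — ✗.
Rule(s) violated: ΔS, ΔL, ΔJ.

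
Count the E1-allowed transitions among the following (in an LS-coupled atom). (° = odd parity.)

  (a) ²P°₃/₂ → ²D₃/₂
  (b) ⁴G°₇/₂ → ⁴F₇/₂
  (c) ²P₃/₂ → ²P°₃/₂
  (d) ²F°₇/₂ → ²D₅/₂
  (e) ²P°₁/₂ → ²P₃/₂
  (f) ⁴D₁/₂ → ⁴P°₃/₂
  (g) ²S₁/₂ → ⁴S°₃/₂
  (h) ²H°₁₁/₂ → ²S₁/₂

(a) allowed
(b) allowed
(c) allowed
(d) allowed
(e) allowed
(f) allowed
(g) forbidden (ΔS, ΔL fail)
(h) forbidden (ΔL, ΔJ fail)
Total allowed: 6 of 8.

6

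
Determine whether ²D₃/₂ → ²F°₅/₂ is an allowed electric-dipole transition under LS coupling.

allowed

Reading off the term symbols: S 1/2→1/2, L 2→3, J 3/2→5/2, parity even→odd.
Parity must change: even → odd — ok.
ΔS = 0: S: 1/2 → 1/2 — ok.
ΔL = 0, ±1 (not L=0↔0): L: 2 → 3, ΔL = +1 — ok.
ΔJ = 0, ±1 (not J=0↔0): J: 3/2 → 5/2, ΔJ = +1 — ok.
All four E1 rules are satisfied.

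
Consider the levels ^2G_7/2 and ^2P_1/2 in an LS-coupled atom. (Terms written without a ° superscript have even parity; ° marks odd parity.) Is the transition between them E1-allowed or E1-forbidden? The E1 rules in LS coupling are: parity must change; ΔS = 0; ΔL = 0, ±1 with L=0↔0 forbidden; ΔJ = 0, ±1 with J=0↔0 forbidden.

Parity must change: even → even — fails.
ΔS = 0: S: 1/2 → 1/2 — ok.
ΔL = 0, ±1 (not L=0↔0): L: 4 → 1, ΔL = -3 — fails.
ΔJ = 0, ±1 (not J=0↔0): J: 7/2 → 1/2, ΔJ = -3 — fails.
Rule(s) violated: parity, ΔL, ΔJ.

forbidden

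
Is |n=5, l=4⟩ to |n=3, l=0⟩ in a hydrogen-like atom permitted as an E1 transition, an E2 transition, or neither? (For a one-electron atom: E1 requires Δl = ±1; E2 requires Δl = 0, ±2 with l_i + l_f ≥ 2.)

neither

Δl = 0 − 4 = -4; l_i + l_f = 4.
E1 (Δl = ±1): not satisfied.
E2 (Δl = 0,±2, l_i+l_f ≥ 2): not satisfied.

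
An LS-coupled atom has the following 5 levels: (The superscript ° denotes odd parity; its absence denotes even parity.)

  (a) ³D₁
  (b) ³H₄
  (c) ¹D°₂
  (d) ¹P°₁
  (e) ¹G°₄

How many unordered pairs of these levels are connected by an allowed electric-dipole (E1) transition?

(a)–(b): forbidden (parity, ΔL, ΔJ).
(a)–(c): forbidden (ΔS).
(a)–(d): forbidden (ΔS).
(a)–(e): forbidden (ΔS, ΔL, ΔJ).
(b)–(c): forbidden (ΔS, ΔL, ΔJ).
(b)–(d): forbidden (ΔS, ΔL, ΔJ).
(b)–(e): forbidden (ΔS).
(c)–(d): forbidden (parity).
(c)–(e): forbidden (parity, ΔL, ΔJ).
(d)–(e): forbidden (parity, ΔL, ΔJ).
Allowed pairs: 0 of 10.

0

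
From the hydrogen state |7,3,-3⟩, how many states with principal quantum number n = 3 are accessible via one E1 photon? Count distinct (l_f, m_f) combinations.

E1 requires Δl = ±1, so l_f ∈ {2, 4}; with 0 ≤ l_f ≤ n_f−1 = 2, the allowed l_f values are {2}.
For l_f = 2: m_f ∈ {m_i−1, m_i, m_i+1} ∩ [−2, 2] = {-2} → 1 state.
Total: 1.

1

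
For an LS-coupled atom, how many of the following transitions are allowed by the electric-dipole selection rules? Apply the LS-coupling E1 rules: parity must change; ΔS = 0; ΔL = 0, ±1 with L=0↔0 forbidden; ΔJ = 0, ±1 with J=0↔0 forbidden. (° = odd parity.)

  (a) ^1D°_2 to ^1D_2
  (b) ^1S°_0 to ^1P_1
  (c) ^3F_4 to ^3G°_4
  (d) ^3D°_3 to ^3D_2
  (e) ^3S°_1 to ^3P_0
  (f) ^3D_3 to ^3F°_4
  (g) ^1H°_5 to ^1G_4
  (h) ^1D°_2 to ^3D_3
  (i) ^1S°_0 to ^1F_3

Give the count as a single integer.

(a) allowed
(b) allowed
(c) allowed
(d) allowed
(e) allowed
(f) allowed
(g) allowed
(h) forbidden (ΔS fails)
(i) forbidden (ΔL, ΔJ fail)
Total allowed: 7 of 9.

7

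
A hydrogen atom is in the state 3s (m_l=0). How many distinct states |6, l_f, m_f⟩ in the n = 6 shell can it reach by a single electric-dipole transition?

3

E1 requires Δl = ±1, so l_f ∈ {-1, 1}; with 0 ≤ l_f ≤ n_f−1 = 5, the allowed l_f values are {1}.
For l_f = 1: m_f ∈ {m_i−1, m_i, m_i+1} ∩ [−1, 1] = {-1, 0, 1} → 3 states.
Total: 3.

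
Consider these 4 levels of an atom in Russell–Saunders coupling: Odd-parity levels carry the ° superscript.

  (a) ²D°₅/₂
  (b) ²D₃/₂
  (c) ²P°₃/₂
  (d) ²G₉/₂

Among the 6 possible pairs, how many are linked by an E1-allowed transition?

(a)–(b): allowed.
(a)–(c): forbidden (parity).
(a)–(d): forbidden (ΔL, ΔJ).
(b)–(c): allowed.
(b)–(d): forbidden (parity, ΔL, ΔJ).
(c)–(d): forbidden (ΔL, ΔJ).
Allowed pairs: 2 of 6.

2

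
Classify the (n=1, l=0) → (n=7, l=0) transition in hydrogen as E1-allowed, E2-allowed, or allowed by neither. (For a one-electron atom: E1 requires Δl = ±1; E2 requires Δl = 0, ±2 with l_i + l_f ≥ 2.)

neither

Δl = 0 − 0 = +0; l_i + l_f = 0.
E1 (Δl = ±1): not satisfied.
E2 (Δl = 0,±2, l_i+l_f ≥ 2): not satisfied.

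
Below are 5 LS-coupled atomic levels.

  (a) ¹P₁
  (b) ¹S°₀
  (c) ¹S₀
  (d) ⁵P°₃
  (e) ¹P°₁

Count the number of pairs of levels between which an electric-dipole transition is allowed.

(a)–(b): allowed.
(a)–(c): forbidden (parity).
(a)–(d): forbidden (ΔS, ΔJ).
(a)–(e): allowed.
(b)–(c): forbidden (ΔL, ΔJ).
(b)–(d): forbidden (parity, ΔS, ΔJ).
(b)–(e): forbidden (parity).
(c)–(d): forbidden (ΔS, ΔJ).
(c)–(e): allowed.
(d)–(e): forbidden (parity, ΔS, ΔJ).
Allowed pairs: 3 of 10.

3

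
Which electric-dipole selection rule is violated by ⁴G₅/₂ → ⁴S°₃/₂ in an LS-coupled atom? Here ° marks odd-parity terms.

Reading off the term symbols: S 3/2→3/2, L 4→0, J 5/2→3/2, parity even→odd.
Parity must change: even → odd — ok.
ΔS = 0: S: 3/2 → 3/2 — ok.
ΔL = 0, ±1 (not L=0↔0): L: 4 → 0, ΔL = -4 — fails.
ΔJ = 0, ±1 (not J=0↔0): J: 5/2 → 3/2, ΔJ = -1 — ok.

the ΔL = 0, ±1 rule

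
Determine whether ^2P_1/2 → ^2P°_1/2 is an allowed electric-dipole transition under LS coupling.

allowed

Reading off the term symbols: S 1/2→1/2, L 1→1, J 1/2→1/2, parity even→odd.
ΔJ = 0, ±1 (not J=0↔0): J: 1/2 → 1/2, ΔJ = +0 — ok.
ΔL = 0, ±1 (not L=0↔0): L: 1 → 1, ΔL = +0 — ok.
Parity must change: even → odd — ok.
ΔS = 0: S: 1/2 → 1/2 — ok.
All four E1 rules are satisfied.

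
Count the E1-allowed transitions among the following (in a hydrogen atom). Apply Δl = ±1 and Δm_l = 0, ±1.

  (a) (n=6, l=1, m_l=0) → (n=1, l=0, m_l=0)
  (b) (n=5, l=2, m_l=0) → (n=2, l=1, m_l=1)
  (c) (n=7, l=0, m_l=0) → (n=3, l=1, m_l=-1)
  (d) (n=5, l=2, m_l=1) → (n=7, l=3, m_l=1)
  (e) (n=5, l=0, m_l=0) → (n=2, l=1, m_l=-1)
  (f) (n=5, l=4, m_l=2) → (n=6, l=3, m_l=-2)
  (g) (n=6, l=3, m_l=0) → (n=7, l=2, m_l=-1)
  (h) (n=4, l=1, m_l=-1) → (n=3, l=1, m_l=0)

6

(a) allowed
(b) allowed
(c) allowed
(d) allowed
(e) allowed
(f) forbidden — Δm_l = -4 (E1 requires Δm_l = 0, ±1)
(g) allowed
(h) forbidden — Δl = +0 (E1 requires Δl = ±1)
Total allowed: 6 of 8.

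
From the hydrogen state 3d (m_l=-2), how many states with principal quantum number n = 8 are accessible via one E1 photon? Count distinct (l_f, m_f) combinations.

E1 requires Δl = ±1, so l_f ∈ {1, 3}; with 0 ≤ l_f ≤ n_f−1 = 7, the allowed l_f values are {1, 3}.
For l_f = 1: m_f ∈ {m_i−1, m_i, m_i+1} ∩ [−1, 1] = {-1} → 1 state.
For l_f = 3: m_f ∈ {m_i−1, m_i, m_i+1} ∩ [−3, 3] = {-3, -2, -1} → 3 states.
Total: 4.

4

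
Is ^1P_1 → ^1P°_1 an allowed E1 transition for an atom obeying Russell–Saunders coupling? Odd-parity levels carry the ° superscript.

allowed

ΔJ = 0, ±1 (not J=0↔0): J: 1 → 1, ΔJ = +0 — satisfied.
ΔL = 0, ±1 (not L=0↔0): L: 1 → 1, ΔL = +0 — satisfied.
Parity must change: even → odd — satisfied.
ΔS = 0: S: 0 → 0 — satisfied.
All four E1 rules are satisfied.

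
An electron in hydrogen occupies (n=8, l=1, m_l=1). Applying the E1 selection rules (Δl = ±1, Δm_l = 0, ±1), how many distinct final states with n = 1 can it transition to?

1

E1 requires Δl = ±1, so l_f ∈ {0, 2}; with 0 ≤ l_f ≤ n_f−1 = 0, the allowed l_f values are {0}.
For l_f = 0: m_f ∈ {m_i−1, m_i, m_i+1} ∩ [−0, 0] = {0} → 1 state.
Total: 1.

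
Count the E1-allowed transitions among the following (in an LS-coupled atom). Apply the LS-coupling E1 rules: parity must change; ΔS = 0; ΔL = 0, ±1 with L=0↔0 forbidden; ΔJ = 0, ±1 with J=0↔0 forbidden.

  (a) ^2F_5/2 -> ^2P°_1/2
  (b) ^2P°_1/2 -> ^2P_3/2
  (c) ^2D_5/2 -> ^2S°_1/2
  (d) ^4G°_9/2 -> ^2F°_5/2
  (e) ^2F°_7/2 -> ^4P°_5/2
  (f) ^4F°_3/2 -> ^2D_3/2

1

(a) forbidden (ΔL, ΔJ fail)
(b) allowed
(c) forbidden (ΔL, ΔJ fail)
(d) forbidden (parity, ΔS, ΔJ fail)
(e) forbidden (parity, ΔS, ΔL fail)
(f) forbidden (ΔS fails)
Total allowed: 1 of 6.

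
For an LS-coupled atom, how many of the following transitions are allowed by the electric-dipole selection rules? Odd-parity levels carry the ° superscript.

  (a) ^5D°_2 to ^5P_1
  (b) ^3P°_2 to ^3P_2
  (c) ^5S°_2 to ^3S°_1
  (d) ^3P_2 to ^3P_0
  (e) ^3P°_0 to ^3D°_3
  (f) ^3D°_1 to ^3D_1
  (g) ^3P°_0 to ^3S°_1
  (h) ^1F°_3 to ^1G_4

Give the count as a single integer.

4

(a) allowed
(b) allowed
(c) forbidden (parity, ΔS, ΔL fail)
(d) forbidden (parity, ΔJ fail)
(e) forbidden (parity, ΔJ fail)
(f) allowed
(g) forbidden (parity fails)
(h) allowed
Total allowed: 4 of 8.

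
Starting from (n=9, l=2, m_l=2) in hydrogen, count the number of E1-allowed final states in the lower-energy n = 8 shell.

E1 requires Δl = ±1, so l_f ∈ {1, 3}; with 0 ≤ l_f ≤ n_f−1 = 7, the allowed l_f values are {1, 3}.
For l_f = 1: m_f ∈ {m_i−1, m_i, m_i+1} ∩ [−1, 1] = {1} → 1 state.
For l_f = 3: m_f ∈ {m_i−1, m_i, m_i+1} ∩ [−3, 3] = {1, 2, 3} → 3 states.
Total: 4.

4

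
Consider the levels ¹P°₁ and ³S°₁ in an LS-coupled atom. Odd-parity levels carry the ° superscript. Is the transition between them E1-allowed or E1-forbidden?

Parity must change: odd → odd — fails.
ΔS = 0: S: 0 → 1 — fails.
ΔL = 0, ±1 (not L=0↔0): L: 1 → 0, ΔL = -1 — ok.
ΔJ = 0, ±1 (not J=0↔0): J: 1 → 1, ΔJ = +0 — ok.
Rule(s) violated: parity, ΔS.

forbidden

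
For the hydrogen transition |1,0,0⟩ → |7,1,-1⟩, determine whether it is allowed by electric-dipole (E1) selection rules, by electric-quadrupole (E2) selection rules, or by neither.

Δl = 1 − 0 = +1; l_i + l_f = 1.
Δm_l = -1.
E1 (Δl = ±1, |Δm_l| ≤ 1): satisfied.
E2 (Δl = 0,±2, l_i+l_f ≥ 2, |Δm_l| ≤ 2): not satisfied.

E1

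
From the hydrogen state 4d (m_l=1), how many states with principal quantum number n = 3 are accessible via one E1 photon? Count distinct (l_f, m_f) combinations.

E1 requires Δl = ±1, so l_f ∈ {1, 3}; with 0 ≤ l_f ≤ n_f−1 = 2, the allowed l_f values are {1}.
For l_f = 1: m_f ∈ {m_i−1, m_i, m_i+1} ∩ [−1, 1] = {0, 1} → 2 states.
Total: 2.

2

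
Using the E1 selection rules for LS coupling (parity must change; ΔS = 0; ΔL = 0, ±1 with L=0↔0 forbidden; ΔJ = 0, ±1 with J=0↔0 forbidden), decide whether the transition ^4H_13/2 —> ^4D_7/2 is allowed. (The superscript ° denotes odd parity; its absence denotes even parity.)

Parity must change: even → even — fails.
ΔS = 0: S: 3/2 → 3/2 — passes.
ΔL = 0, ±1 (not L=0↔0): L: 5 → 2, ΔL = -3 — fails.
ΔJ = 0, ±1 (not J=0↔0): J: 13/2 → 7/2, ΔJ = -3 — fails.
Rule(s) violated: parity, ΔL, ΔJ.

forbidden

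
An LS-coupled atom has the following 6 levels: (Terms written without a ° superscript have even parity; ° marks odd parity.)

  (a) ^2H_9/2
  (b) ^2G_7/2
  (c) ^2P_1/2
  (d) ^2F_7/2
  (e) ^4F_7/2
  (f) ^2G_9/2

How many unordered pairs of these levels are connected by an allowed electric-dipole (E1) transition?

(a)–(b): forbidden (parity).
(a)–(c): forbidden (parity, ΔL, ΔJ).
(a)–(d): forbidden (parity, ΔL).
(a)–(e): forbidden (parity, ΔS, ΔL).
(a)–(f): forbidden (parity).
(b)–(c): forbidden (parity, ΔL, ΔJ).
(b)–(d): forbidden (parity).
(b)–(e): forbidden (parity, ΔS).
(b)–(f): forbidden (parity).
(c)–(d): forbidden (parity, ΔL, ΔJ).
(c)–(e): forbidden (parity, ΔS, ΔL, ΔJ).
(c)–(f): forbidden (parity, ΔL, ΔJ).
(d)–(e): forbidden (parity, ΔS).
(d)–(f): forbidden (parity).
(e)–(f): forbidden (parity, ΔS).
Allowed pairs: 0 of 15.

0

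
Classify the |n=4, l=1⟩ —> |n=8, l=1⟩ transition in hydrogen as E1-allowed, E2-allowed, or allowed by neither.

E2

Δl = 1 − 1 = +0; l_i + l_f = 2.
E1 (Δl = ±1): not satisfied.
E2 (Δl = 0,±2, l_i+l_f ≥ 2): satisfied.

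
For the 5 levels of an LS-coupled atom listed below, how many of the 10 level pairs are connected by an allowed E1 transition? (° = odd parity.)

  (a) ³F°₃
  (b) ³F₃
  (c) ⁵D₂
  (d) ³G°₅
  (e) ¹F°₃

1

(a)–(b): allowed.
(a)–(c): forbidden (ΔS).
(a)–(d): forbidden (parity, ΔJ).
(a)–(e): forbidden (parity, ΔS).
(b)–(c): forbidden (parity, ΔS).
(b)–(d): forbidden (ΔJ).
(b)–(e): forbidden (ΔS).
(c)–(d): forbidden (ΔS, ΔL, ΔJ).
(c)–(e): forbidden (ΔS).
(d)–(e): forbidden (parity, ΔS, ΔJ).
Allowed pairs: 1 of 10.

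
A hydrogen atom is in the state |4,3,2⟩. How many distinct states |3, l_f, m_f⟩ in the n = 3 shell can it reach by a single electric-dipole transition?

2

E1 requires Δl = ±1, so l_f ∈ {2, 4}; with 0 ≤ l_f ≤ n_f−1 = 2, the allowed l_f values are {2}.
For l_f = 2: m_f ∈ {m_i−1, m_i, m_i+1} ∩ [−2, 2] = {1, 2} → 2 states.
Total: 2.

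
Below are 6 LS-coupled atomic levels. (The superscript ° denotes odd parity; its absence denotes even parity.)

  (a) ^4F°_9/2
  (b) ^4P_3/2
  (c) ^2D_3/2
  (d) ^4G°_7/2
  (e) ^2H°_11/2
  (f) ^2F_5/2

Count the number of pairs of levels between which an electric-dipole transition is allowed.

0

(a)–(b): forbidden (ΔL, ΔJ).
(a)–(c): forbidden (ΔS, ΔJ).
(a)–(d): forbidden (parity).
(a)–(e): forbidden (parity, ΔS, ΔL).
(a)–(f): forbidden (ΔS, ΔJ).
(b)–(c): forbidden (parity, ΔS).
(b)–(d): forbidden (ΔL, ΔJ).
(b)–(e): forbidden (ΔS, ΔL, ΔJ).
(b)–(f): forbidden (parity, ΔS, ΔL).
(c)–(d): forbidden (ΔS, ΔL, ΔJ).
(c)–(e): forbidden (ΔL, ΔJ).
(c)–(f): forbidden (parity).
(d)–(e): forbidden (parity, ΔS, ΔJ).
(d)–(f): forbidden (ΔS).
(e)–(f): forbidden (ΔL, ΔJ).
Allowed pairs: 0 of 15.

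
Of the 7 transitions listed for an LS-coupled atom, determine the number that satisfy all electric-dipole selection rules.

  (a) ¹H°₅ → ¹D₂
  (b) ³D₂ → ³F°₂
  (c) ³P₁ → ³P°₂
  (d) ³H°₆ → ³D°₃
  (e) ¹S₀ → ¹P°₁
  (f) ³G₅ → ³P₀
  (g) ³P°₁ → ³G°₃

3

(a) forbidden (ΔL, ΔJ fail)
(b) allowed
(c) allowed
(d) forbidden (parity, ΔL, ΔJ fail)
(e) allowed
(f) forbidden (parity, ΔL, ΔJ fail)
(g) forbidden (parity, ΔL, ΔJ fail)
Total allowed: 3 of 7.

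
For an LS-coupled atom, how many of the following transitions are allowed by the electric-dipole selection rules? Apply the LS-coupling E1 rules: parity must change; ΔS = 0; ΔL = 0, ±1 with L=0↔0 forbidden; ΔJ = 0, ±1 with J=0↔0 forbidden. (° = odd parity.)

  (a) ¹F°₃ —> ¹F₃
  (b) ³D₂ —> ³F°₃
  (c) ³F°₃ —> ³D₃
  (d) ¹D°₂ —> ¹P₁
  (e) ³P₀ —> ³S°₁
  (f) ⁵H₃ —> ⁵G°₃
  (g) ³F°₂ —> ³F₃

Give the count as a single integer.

7

(a) allowed
(b) allowed
(c) allowed
(d) allowed
(e) allowed
(f) allowed
(g) allowed
Total allowed: 7 of 7.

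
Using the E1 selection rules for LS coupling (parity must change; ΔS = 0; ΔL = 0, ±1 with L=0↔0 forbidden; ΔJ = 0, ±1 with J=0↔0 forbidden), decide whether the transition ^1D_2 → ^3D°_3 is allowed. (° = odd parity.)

forbidden

Initial level: S=0, L=2, J=2, parity even. Final level: S=1, L=2, J=3, parity odd.
Parity must change: even → odd — ✓.
ΔS = 0: S: 0 → 1 — ✗.
ΔL = 0, ±1 (not L=0↔0): L: 2 → 2, ΔL = +0 — ✓.
ΔJ = 0, ±1 (not J=0↔0): J: 2 → 3, ΔJ = +1 — ✓.
Rule(s) violated: ΔS.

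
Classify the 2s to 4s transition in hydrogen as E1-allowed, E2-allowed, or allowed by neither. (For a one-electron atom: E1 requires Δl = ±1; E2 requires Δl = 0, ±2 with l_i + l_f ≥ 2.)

neither

Δl = 0 − 0 = +0; l_i + l_f = 0.
E1 (Δl = ±1): not satisfied.
E2 (Δl = 0,±2, l_i+l_f ≥ 2): not satisfied.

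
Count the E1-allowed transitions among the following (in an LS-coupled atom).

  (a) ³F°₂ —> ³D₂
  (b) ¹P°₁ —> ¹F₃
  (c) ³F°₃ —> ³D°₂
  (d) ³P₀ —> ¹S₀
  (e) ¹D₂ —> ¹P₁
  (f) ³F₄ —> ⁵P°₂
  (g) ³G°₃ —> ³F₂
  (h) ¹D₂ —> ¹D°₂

3

(a) allowed
(b) forbidden (ΔL, ΔJ fail)
(c) forbidden (parity fails)
(d) forbidden (parity, ΔS, ΔJ fail)
(e) forbidden (parity fails)
(f) forbidden (ΔS, ΔL, ΔJ fail)
(g) allowed
(h) allowed
Total allowed: 3 of 8.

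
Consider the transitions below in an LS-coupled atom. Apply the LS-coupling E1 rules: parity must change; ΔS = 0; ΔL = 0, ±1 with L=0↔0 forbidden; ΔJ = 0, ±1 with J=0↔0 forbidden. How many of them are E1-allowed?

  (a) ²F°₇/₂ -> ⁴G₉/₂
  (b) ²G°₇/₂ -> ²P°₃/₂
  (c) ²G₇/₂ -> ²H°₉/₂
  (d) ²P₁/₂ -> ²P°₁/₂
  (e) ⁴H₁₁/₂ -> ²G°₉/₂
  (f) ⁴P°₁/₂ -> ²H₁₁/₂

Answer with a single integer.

(a) forbidden (ΔS fails)
(b) forbidden (parity, ΔL, ΔJ fail)
(c) allowed
(d) allowed
(e) forbidden (ΔS fails)
(f) forbidden (ΔS, ΔL, ΔJ fail)
Total allowed: 2 of 6.

2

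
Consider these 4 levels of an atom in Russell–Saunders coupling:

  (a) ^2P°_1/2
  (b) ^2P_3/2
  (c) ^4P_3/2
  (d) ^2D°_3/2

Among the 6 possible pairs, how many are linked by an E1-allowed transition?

(a)–(b): allowed.
(a)–(c): forbidden (ΔS).
(a)–(d): forbidden (parity).
(b)–(c): forbidden (parity, ΔS).
(b)–(d): allowed.
(c)–(d): forbidden (ΔS).
Allowed pairs: 2 of 6.

2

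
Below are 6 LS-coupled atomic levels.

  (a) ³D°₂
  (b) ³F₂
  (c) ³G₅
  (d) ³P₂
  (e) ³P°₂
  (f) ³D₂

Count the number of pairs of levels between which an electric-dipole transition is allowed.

5

(a)–(b): allowed.
(a)–(c): forbidden (ΔL, ΔJ).
(a)–(d): allowed.
(a)–(e): forbidden (parity).
(a)–(f): allowed.
(b)–(c): forbidden (parity, ΔJ).
(b)–(d): forbidden (parity, ΔL).
(b)–(e): forbidden (ΔL).
(b)–(f): forbidden (parity).
(c)–(d): forbidden (parity, ΔL, ΔJ).
(c)–(e): forbidden (ΔL, ΔJ).
(c)–(f): forbidden (parity, ΔL, ΔJ).
(d)–(e): allowed.
(d)–(f): forbidden (parity).
(e)–(f): allowed.
Allowed pairs: 5 of 15.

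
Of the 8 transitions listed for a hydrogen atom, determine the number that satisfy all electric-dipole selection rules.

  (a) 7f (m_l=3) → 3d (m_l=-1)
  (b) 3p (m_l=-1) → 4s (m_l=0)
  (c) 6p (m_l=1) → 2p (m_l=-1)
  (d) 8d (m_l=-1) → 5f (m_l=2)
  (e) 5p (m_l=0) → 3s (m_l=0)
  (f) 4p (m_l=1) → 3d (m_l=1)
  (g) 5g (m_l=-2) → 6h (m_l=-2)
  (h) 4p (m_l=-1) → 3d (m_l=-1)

5

(a) forbidden — Δm_l = -4 (E1 requires Δm_l = 0, ±1)
(b) allowed
(c) forbidden — Δl = +0 (E1 requires Δl = ±1); Δm_l = -2 (E1 requires Δm_l = 0, ±1)
(d) forbidden — Δm_l = +3 (E1 requires Δm_l = 0, ±1)
(e) allowed
(f) allowed
(g) allowed
(h) allowed
Total allowed: 5 of 8.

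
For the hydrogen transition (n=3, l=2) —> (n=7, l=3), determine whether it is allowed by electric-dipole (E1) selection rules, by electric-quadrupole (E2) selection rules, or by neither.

E1

Δl = 3 − 2 = +1; l_i + l_f = 5.
E1 (Δl = ±1): satisfied.
E2 (Δl = 0,±2, l_i+l_f ≥ 2): not satisfied.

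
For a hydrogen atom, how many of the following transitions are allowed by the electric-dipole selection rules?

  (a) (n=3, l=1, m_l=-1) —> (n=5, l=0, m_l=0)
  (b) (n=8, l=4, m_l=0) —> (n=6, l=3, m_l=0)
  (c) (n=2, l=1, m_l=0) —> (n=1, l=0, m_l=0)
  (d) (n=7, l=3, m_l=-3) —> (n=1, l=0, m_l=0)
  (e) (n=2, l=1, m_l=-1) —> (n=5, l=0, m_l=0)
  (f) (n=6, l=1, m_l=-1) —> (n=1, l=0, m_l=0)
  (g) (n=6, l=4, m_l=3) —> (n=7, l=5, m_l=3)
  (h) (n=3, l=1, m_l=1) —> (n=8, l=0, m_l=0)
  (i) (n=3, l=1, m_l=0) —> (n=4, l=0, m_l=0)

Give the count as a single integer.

8

(a) allowed
(b) allowed
(c) allowed
(d) forbidden — Δl = -3 (E1 requires Δl = ±1); Δm_l = +3 (E1 requires Δm_l = 0, ±1)
(e) allowed
(f) allowed
(g) allowed
(h) allowed
(i) allowed
Total allowed: 8 of 9.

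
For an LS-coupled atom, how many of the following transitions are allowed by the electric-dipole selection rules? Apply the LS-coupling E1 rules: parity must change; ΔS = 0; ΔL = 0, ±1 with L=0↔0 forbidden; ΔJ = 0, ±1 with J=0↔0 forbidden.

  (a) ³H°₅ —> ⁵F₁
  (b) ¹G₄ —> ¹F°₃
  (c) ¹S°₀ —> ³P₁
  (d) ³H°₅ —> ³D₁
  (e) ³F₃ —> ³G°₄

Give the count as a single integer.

(a) forbidden (ΔS, ΔL, ΔJ fail)
(b) allowed
(c) forbidden (ΔS fails)
(d) forbidden (ΔL, ΔJ fail)
(e) allowed
Total allowed: 2 of 5.

2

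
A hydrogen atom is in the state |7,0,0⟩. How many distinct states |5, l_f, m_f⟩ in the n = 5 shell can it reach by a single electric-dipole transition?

3

E1 requires Δl = ±1, so l_f ∈ {-1, 1}; with 0 ≤ l_f ≤ n_f−1 = 4, the allowed l_f values are {1}.
For l_f = 1: m_f ∈ {m_i−1, m_i, m_i+1} ∩ [−1, 1] = {-1, 0, 1} → 3 states.
Total: 3.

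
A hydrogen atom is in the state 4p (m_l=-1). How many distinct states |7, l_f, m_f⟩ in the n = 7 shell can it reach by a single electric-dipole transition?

E1 requires Δl = ±1, so l_f ∈ {0, 2}; with 0 ≤ l_f ≤ n_f−1 = 6, the allowed l_f values are {0, 2}.
For l_f = 0: m_f ∈ {m_i−1, m_i, m_i+1} ∩ [−0, 0] = {0} → 1 state.
For l_f = 2: m_f ∈ {m_i−1, m_i, m_i+1} ∩ [−2, 2] = {-2, -1, 0} → 3 states.
Total: 4.

4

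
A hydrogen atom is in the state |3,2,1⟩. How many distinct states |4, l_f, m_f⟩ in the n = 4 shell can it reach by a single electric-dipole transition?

E1 requires Δl = ±1, so l_f ∈ {1, 3}; with 0 ≤ l_f ≤ n_f−1 = 3, the allowed l_f values are {1, 3}.
For l_f = 1: m_f ∈ {m_i−1, m_i, m_i+1} ∩ [−1, 1] = {0, 1} → 2 states.
For l_f = 3: m_f ∈ {m_i−1, m_i, m_i+1} ∩ [−3, 3] = {0, 1, 2} → 3 states.
Total: 5.

5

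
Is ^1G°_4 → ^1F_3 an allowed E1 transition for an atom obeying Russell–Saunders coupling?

allowed

Initial level: S=0, L=4, J=4, parity odd. Final level: S=0, L=3, J=3, parity even.
Parity must change: odd → even — ok.
ΔS = 0: S: 0 → 0 — ok.
ΔL = 0, ±1 (not L=0↔0): L: 4 → 3, ΔL = -1 — ok.
ΔJ = 0, ±1 (not J=0↔0): J: 4 → 3, ΔJ = -1 — ok.
All four E1 rules are satisfied.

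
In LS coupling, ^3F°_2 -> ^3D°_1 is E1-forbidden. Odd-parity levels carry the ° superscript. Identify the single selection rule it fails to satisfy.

Reading off the term symbols: S 1→1, L 3→2, J 2→1, parity odd→odd.
Parity must change: odd → odd — ✗.
ΔS = 0: S: 1 → 1 — ✓.
ΔL = 0, ±1 (not L=0↔0): L: 3 → 2, ΔL = -1 — ✓.
ΔJ = 0, ±1 (not J=0↔0): J: 2 → 1, ΔJ = -1 — ✓.

parity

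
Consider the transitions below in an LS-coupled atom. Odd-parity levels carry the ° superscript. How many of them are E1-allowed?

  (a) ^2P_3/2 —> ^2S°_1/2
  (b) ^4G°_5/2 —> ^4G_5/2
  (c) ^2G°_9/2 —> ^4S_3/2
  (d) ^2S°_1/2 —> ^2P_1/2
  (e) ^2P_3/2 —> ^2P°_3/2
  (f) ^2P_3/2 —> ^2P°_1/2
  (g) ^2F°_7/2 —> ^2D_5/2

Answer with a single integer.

6

(a) allowed
(b) allowed
(c) forbidden (ΔS, ΔL, ΔJ fail)
(d) allowed
(e) allowed
(f) allowed
(g) allowed
Total allowed: 6 of 7.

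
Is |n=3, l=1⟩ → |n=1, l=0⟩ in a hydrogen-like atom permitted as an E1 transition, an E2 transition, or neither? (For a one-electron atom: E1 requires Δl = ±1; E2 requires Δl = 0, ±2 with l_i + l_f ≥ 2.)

E1

Δl = 0 − 1 = -1; l_i + l_f = 1.
E1 (Δl = ±1): satisfied.
E2 (Δl = 0,±2, l_i+l_f ≥ 2): not satisfied.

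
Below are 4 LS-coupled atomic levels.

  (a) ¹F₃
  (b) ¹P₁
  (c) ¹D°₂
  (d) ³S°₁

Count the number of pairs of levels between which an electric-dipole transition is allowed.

(a)–(b): forbidden (parity, ΔL, ΔJ).
(a)–(c): allowed.
(a)–(d): forbidden (ΔS, ΔL, ΔJ).
(b)–(c): allowed.
(b)–(d): forbidden (ΔS).
(c)–(d): forbidden (parity, ΔS, ΔL).
Allowed pairs: 2 of 6.

2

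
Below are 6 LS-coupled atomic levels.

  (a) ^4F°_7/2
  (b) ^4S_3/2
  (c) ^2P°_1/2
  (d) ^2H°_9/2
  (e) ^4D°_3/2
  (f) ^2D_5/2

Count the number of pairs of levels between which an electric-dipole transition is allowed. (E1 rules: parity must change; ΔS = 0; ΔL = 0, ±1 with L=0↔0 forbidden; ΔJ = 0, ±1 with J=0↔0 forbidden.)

(a)–(b): forbidden (ΔL, ΔJ).
(a)–(c): forbidden (parity, ΔS, ΔL, ΔJ).
(a)–(d): forbidden (parity, ΔS, ΔL).
(a)–(e): forbidden (parity, ΔJ).
(a)–(f): forbidden (ΔS).
(b)–(c): forbidden (ΔS).
(b)–(d): forbidden (ΔS, ΔL, ΔJ).
(b)–(e): forbidden (ΔL).
(b)–(f): forbidden (parity, ΔS, ΔL).
(c)–(d): forbidden (parity, ΔL, ΔJ).
(c)–(e): forbidden (parity, ΔS).
(c)–(f): forbidden (ΔJ).
(d)–(e): forbidden (parity, ΔS, ΔL, ΔJ).
(d)–(f): forbidden (ΔL, ΔJ).
(e)–(f): forbidden (ΔS).
Allowed pairs: 0 of 15.

0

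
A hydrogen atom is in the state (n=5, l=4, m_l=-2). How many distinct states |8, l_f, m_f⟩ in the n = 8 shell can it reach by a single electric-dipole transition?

6

E1 requires Δl = ±1, so l_f ∈ {3, 5}; with 0 ≤ l_f ≤ n_f−1 = 7, the allowed l_f values are {3, 5}.
For l_f = 3: m_f ∈ {m_i−1, m_i, m_i+1} ∩ [−3, 3] = {-3, -2, -1} → 3 states.
For l_f = 5: m_f ∈ {m_i−1, m_i, m_i+1} ∩ [−5, 5] = {-3, -2, -1} → 3 states.
Total: 6.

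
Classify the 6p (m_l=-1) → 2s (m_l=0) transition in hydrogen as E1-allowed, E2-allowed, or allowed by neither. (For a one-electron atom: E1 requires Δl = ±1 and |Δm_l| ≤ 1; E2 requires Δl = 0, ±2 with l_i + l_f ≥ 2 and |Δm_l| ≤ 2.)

E1

Δl = 0 − 1 = -1; l_i + l_f = 1.
Δm_l = +1.
E1 (Δl = ±1, |Δm_l| ≤ 1): satisfied.
E2 (Δl = 0,±2, l_i+l_f ≥ 2, |Δm_l| ≤ 2): not satisfied.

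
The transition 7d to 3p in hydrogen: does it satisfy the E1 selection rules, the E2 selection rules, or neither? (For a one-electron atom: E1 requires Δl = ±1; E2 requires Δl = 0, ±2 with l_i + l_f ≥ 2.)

E1

Δl = 1 − 2 = -1; l_i + l_f = 3.
E1 (Δl = ±1): satisfied.
E2 (Δl = 0,±2, l_i+l_f ≥ 2): not satisfied.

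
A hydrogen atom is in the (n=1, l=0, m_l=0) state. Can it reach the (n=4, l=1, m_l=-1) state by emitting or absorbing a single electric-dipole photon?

allowed

Initial l = 0, final l = 1, so Δl = +1. E1 requires Δl = ±1: ok.
Δm_l = -1 − (0) = -1. E1 requires Δm_l = 0, ±1: ok.
All E1 selection rules are satisfied.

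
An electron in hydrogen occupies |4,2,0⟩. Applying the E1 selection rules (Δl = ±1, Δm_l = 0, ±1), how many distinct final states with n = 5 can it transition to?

6

E1 requires Δl = ±1, so l_f ∈ {1, 3}; with 0 ≤ l_f ≤ n_f−1 = 4, the allowed l_f values are {1, 3}.
For l_f = 1: m_f ∈ {m_i−1, m_i, m_i+1} ∩ [−1, 1] = {-1, 0, 1} → 3 states.
For l_f = 3: m_f ∈ {m_i−1, m_i, m_i+1} ∩ [−3, 3] = {-1, 0, 1} → 3 states.
Total: 6.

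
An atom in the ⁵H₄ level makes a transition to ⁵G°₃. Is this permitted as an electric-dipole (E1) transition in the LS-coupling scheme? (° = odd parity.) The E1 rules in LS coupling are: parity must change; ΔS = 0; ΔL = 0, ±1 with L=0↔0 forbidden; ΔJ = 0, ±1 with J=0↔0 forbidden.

Initial level: S=2, L=5, J=4, parity even. Final level: S=2, L=4, J=3, parity odd.
ΔS = 0: S: 2 → 2 — passes.
ΔL = 0, ±1 (not L=0↔0): L: 5 → 4, ΔL = -1 — passes.
Parity must change: even → odd — passes.
ΔJ = 0, ±1 (not J=0↔0): J: 4 → 3, ΔJ = -1 — passes.
All four E1 rules are satisfied.

allowed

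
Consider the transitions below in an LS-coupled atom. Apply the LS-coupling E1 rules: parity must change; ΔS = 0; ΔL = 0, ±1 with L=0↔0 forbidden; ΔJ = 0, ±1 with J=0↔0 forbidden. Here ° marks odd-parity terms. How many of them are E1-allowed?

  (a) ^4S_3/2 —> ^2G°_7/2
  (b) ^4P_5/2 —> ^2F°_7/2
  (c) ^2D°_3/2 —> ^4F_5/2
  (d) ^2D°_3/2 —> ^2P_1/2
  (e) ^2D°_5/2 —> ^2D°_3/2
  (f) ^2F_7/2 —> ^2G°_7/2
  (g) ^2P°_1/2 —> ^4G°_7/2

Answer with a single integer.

(a) forbidden (ΔS, ΔL, ΔJ fail)
(b) forbidden (ΔS, ΔL fail)
(c) forbidden (ΔS fails)
(d) allowed
(e) forbidden (parity fails)
(f) allowed
(g) forbidden (parity, ΔS, ΔL, ΔJ fail)
Total allowed: 2 of 7.

2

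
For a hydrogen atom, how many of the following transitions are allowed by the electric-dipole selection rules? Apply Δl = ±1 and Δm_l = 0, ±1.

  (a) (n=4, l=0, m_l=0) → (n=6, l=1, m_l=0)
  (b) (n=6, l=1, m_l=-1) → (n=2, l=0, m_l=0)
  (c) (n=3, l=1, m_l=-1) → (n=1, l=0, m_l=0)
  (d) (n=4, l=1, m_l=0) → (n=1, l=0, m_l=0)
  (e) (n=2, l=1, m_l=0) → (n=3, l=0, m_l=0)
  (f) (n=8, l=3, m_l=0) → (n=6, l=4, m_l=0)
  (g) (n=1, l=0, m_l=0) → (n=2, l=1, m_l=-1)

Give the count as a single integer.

(a) allowed
(b) allowed
(c) allowed
(d) allowed
(e) allowed
(f) allowed
(g) allowed
Total allowed: 7 of 7.

7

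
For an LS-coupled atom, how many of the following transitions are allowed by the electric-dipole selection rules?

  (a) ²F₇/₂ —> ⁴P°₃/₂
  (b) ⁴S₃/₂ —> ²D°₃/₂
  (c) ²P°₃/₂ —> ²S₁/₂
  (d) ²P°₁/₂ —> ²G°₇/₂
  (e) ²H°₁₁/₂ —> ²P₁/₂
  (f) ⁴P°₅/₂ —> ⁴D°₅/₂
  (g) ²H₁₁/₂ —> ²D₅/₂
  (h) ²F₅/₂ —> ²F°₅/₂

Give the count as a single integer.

2

(a) forbidden (ΔS, ΔL, ΔJ fail)
(b) forbidden (ΔS, ΔL fail)
(c) allowed
(d) forbidden (parity, ΔL, ΔJ fail)
(e) forbidden (ΔL, ΔJ fail)
(f) forbidden (parity fails)
(g) forbidden (parity, ΔL, ΔJ fail)
(h) allowed
Total allowed: 2 of 8.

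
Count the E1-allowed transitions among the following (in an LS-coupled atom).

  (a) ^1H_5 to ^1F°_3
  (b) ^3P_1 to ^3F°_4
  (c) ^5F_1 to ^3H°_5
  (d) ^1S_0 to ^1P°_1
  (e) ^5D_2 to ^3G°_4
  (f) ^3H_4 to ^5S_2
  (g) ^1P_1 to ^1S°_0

2

(a) forbidden (ΔL, ΔJ fail)
(b) forbidden (ΔL, ΔJ fail)
(c) forbidden (ΔS, ΔL, ΔJ fail)
(d) allowed
(e) forbidden (ΔS, ΔL, ΔJ fail)
(f) forbidden (parity, ΔS, ΔL, ΔJ fail)
(g) allowed
Total allowed: 2 of 7.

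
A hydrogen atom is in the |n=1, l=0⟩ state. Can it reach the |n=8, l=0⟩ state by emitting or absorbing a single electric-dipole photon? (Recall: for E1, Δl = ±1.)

forbidden

l: 0 → 0 (Δl = +0). Δl = ±1 ✗.
The transition is electric-dipole forbidden.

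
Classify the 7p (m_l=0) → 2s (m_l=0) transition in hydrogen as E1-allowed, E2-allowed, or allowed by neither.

Δl = 0 − 1 = -1; l_i + l_f = 1.
Δm_l = +0.
E1 (Δl = ±1, |Δm_l| ≤ 1): satisfied.
E2 (Δl = 0,±2, l_i+l_f ≥ 2, |Δm_l| ≤ 2): not satisfied.

E1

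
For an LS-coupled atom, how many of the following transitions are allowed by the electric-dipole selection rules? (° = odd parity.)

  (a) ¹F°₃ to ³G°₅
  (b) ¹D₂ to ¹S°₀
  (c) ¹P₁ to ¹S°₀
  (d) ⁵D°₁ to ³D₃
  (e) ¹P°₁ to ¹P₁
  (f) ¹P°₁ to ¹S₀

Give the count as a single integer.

3

(a) forbidden (parity, ΔS, ΔJ fail)
(b) forbidden (ΔL, ΔJ fail)
(c) allowed
(d) forbidden (ΔS, ΔJ fail)
(e) allowed
(f) allowed
Total allowed: 3 of 6.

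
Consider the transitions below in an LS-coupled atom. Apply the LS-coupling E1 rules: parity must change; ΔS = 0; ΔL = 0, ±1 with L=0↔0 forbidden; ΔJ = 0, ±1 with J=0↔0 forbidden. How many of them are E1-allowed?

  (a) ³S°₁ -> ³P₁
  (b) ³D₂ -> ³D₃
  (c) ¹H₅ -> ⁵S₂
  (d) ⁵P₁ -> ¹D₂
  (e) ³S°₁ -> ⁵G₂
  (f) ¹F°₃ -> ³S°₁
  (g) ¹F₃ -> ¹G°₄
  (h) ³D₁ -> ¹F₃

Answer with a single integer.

(a) allowed
(b) forbidden (parity fails)
(c) forbidden (parity, ΔS, ΔL, ΔJ fail)
(d) forbidden (parity, ΔS fail)
(e) forbidden (ΔS, ΔL fail)
(f) forbidden (parity, ΔS, ΔL, ΔJ fail)
(g) allowed
(h) forbidden (parity, ΔS, ΔJ fail)
Total allowed: 2 of 8.

2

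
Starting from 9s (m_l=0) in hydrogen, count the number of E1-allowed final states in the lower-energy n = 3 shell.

E1 requires Δl = ±1, so l_f ∈ {-1, 1}; with 0 ≤ l_f ≤ n_f−1 = 2, the allowed l_f values are {1}.
For l_f = 1: m_f ∈ {m_i−1, m_i, m_i+1} ∩ [−1, 1] = {-1, 0, 1} → 3 states.
Total: 3.

3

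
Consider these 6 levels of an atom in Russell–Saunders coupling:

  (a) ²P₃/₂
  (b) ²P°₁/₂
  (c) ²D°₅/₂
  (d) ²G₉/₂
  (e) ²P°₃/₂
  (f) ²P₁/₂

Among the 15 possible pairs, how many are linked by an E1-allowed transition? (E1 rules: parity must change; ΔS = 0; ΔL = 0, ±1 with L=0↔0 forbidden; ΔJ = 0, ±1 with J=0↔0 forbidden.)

(a)–(b): allowed.
(a)–(c): allowed.
(a)–(d): forbidden (parity, ΔL, ΔJ).
(a)–(e): allowed.
(a)–(f): forbidden (parity).
(b)–(c): forbidden (parity, ΔJ).
(b)–(d): forbidden (ΔL, ΔJ).
(b)–(e): forbidden (parity).
(b)–(f): allowed.
(c)–(d): forbidden (ΔL, ΔJ).
(c)–(e): forbidden (parity).
(c)–(f): forbidden (ΔJ).
(d)–(e): forbidden (ΔL, ΔJ).
(d)–(f): forbidden (parity, ΔL, ΔJ).
(e)–(f): allowed.
Allowed pairs: 5 of 15.

5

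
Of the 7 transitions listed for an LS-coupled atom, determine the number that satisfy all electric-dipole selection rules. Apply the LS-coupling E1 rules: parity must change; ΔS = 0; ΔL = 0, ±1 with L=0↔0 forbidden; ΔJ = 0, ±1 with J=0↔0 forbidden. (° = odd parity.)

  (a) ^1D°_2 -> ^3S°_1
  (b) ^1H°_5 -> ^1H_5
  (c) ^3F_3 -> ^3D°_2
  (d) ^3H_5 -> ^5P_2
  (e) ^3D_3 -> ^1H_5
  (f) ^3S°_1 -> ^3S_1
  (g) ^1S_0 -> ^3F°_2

2

(a) forbidden (parity, ΔS, ΔL fail)
(b) allowed
(c) allowed
(d) forbidden (parity, ΔS, ΔL, ΔJ fail)
(e) forbidden (parity, ΔS, ΔL, ΔJ fail)
(f) forbidden (ΔL fails)
(g) forbidden (ΔS, ΔL, ΔJ fail)
Total allowed: 2 of 7.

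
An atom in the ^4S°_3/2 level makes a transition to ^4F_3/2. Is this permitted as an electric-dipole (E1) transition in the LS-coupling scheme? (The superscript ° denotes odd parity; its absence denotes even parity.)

Parity must change: odd → even — satisfied.
ΔS = 0: S: 3/2 → 3/2 — satisfied.
ΔL = 0, ±1 (not L=0↔0): L: 0 → 3, ΔL = +3 — violated.
ΔJ = 0, ±1 (not J=0↔0): J: 3/2 → 3/2, ΔJ = +0 — satisfied.
Rule(s) violated: ΔL.

forbidden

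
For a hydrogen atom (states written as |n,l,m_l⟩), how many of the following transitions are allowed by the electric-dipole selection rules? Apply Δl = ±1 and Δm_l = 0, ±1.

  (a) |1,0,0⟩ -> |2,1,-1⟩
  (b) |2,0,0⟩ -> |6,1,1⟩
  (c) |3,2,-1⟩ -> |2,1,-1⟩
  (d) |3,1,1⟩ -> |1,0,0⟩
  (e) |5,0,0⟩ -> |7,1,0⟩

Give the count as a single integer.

5

(a) allowed
(b) allowed
(c) allowed
(d) allowed
(e) allowed
Total allowed: 5 of 5.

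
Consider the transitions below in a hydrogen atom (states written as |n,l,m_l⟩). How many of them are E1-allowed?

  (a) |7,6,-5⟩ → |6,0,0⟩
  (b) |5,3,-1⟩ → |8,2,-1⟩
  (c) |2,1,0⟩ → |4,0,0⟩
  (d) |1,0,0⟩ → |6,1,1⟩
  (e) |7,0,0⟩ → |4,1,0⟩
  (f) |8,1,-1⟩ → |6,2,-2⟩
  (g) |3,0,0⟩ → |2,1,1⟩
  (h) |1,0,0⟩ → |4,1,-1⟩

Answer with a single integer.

(a) forbidden — Δl = -6 (E1 requires Δl = ±1); Δm_l = +5 (E1 requires Δm_l = 0, ±1)
(b) allowed
(c) allowed
(d) allowed
(e) allowed
(f) allowed
(g) allowed
(h) allowed
Total allowed: 7 of 8.

7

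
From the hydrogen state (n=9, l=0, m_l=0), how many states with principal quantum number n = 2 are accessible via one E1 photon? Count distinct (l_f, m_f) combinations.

E1 requires Δl = ±1, so l_f ∈ {-1, 1}; with 0 ≤ l_f ≤ n_f−1 = 1, the allowed l_f values are {1}.
For l_f = 1: m_f ∈ {m_i−1, m_i, m_i+1} ∩ [−1, 1] = {-1, 0, 1} → 3 states.
Total: 3.

3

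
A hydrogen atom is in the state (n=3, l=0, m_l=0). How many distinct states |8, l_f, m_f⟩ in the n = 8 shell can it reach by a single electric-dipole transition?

3

E1 requires Δl = ±1, so l_f ∈ {-1, 1}; with 0 ≤ l_f ≤ n_f−1 = 7, the allowed l_f values are {1}.
For l_f = 1: m_f ∈ {m_i−1, m_i, m_i+1} ∩ [−1, 1] = {-1, 0, 1} → 3 states.
Total: 3.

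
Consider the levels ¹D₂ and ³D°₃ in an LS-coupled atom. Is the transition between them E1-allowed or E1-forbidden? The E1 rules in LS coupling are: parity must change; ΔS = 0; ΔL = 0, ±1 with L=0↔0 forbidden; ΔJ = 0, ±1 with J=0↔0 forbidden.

Reading off the term symbols: S 0→1, L 2→2, J 2→3, parity even→odd.
Parity must change: even → odd — ✓.
ΔS = 0: S: 0 → 1 — ✗.
ΔL = 0, ±1 (not L=0↔0): L: 2 → 2, ΔL = +0 — ✓.
ΔJ = 0, ±1 (not J=0↔0): J: 2 → 3, ΔJ = +1 — ✓.
Rule(s) violated: ΔS.

forbidden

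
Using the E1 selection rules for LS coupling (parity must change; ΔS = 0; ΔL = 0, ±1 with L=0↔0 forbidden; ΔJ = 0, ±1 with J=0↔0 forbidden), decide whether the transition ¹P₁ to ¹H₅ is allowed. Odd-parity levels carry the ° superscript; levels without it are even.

Reading off the term symbols: S 0→0, L 1→5, J 1→5, parity even→even.
Parity must change: even → even — violated.
ΔS = 0: S: 0 → 0 — satisfied.
ΔL = 0, ±1 (not L=0↔0): L: 1 → 5, ΔL = +4 — violated.
ΔJ = 0, ±1 (not J=0↔0): J: 1 → 5, ΔJ = +4 — violated.
Rule(s) violated: parity, ΔL, ΔJ.

forbidden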